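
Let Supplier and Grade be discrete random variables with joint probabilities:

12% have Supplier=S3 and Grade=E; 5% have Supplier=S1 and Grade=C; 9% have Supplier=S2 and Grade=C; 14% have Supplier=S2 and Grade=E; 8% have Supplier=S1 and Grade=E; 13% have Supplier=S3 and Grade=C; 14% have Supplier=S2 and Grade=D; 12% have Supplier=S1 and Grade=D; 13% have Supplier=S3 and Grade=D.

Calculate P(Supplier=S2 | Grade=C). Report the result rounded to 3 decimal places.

P(Grade=C) = 0.05 + 0.09 + 0.13 = 0.27.
P(Supplier=S2 | Grade=C) = 0.09/0.27 = 0.333.

0.333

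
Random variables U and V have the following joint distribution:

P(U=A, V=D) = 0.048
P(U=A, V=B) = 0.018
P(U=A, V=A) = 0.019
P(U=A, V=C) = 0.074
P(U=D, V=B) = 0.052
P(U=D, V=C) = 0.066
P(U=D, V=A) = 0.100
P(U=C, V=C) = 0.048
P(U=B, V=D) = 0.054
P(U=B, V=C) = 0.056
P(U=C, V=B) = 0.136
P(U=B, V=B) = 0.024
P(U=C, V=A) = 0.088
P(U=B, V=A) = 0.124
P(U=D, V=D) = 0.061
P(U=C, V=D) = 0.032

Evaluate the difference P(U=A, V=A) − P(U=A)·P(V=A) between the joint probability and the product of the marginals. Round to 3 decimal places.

P(U=A) = 0.019 + 0.018 + 0.074 + 0.048 = 0.159.
P(V=A) = 0.019 + 0.124 + 0.088 + 0.100 = 0.331.
P(U=A, V=A) − P(U=A)P(V=A) = 0.019 − 0.159×0.331 = -0.034.

-0.034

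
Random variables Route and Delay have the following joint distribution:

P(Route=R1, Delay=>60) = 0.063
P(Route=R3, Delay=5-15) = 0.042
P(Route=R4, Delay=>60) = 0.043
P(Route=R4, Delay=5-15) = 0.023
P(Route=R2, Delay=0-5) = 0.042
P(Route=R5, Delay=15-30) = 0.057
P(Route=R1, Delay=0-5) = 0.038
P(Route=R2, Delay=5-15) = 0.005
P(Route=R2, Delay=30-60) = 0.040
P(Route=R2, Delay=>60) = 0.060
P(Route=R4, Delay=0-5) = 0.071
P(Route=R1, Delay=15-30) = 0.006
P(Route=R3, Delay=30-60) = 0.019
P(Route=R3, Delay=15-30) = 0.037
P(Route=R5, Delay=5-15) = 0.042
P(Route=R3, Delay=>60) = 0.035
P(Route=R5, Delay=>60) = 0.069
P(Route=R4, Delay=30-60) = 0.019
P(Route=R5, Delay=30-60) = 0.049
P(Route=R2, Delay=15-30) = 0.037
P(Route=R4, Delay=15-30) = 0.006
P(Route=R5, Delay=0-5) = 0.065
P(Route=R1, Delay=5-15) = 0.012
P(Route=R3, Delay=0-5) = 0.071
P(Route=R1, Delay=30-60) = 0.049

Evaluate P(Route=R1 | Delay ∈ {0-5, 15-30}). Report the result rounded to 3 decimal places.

0.102

P(Delay=0-5) = 0.038 + 0.042 + 0.071 + 0.071 + 0.065 = 0.287.
P(Delay=15-30) = 0.006 + 0.037 + 0.037 + 0.006 + 0.057 = 0.143.
P(Delay ∈ {0-5, 15-30}) = 0.287 + 0.143 = 0.430; P(Route=R1, Delay ∈ {0-5, 15-30}) = 0.038 + 0.006 = 0.044.
P(Route=R1 | Delay ∈ {0-5, 15-30}) = 0.044/0.430 = 0.102.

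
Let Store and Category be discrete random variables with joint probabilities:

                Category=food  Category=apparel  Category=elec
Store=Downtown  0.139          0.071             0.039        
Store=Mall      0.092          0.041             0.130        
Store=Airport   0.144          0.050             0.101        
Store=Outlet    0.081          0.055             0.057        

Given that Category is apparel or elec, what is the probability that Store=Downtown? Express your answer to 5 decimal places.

P(Category=apparel) = 0.071 + 0.041 + 0.050 + 0.055 = 0.217.
P(Category=elec) = 0.039 + 0.130 + 0.101 + 0.057 = 0.327.
P(Category ∈ {apparel, elec}) = 0.217 + 0.327 = 0.544; P(Store=Downtown, Category ∈ {apparel, elec}) = 0.071 + 0.039 = 0.110.
P(Store=Downtown | Category ∈ {apparel, elec}) = 0.110/0.544 = 0.20221.

0.20221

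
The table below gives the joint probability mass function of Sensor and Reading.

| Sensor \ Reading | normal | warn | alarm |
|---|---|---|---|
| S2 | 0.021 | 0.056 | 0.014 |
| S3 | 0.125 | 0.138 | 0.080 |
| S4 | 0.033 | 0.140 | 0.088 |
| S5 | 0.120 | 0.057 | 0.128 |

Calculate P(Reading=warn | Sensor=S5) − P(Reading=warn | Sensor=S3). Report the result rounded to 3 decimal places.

P(Sensor=S5) = 0.120 + 0.057 + 0.128 = 0.305; P(Reading=warn | Sensor=S5) = 0.057/0.305 = 0.1869.
P(Sensor=S3) = 0.125 + 0.138 + 0.080 = 0.343; P(Reading=warn | Sensor=S3) = 0.138/0.343 = 0.4023.
Difference = -0.215.

-0.215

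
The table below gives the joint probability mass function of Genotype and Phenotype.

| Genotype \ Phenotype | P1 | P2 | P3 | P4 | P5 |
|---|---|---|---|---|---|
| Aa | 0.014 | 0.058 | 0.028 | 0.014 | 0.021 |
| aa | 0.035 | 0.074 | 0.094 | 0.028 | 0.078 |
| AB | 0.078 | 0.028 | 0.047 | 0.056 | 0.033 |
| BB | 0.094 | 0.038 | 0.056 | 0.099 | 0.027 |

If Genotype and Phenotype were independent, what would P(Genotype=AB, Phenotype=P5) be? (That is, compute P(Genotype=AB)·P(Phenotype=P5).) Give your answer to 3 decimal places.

P(Genotype=AB) = 0.078 + 0.028 + 0.047 + 0.056 + 0.033 = 0.242.
P(Phenotype=P5) = 0.021 + 0.078 + 0.033 + 0.027 = 0.159.
Product: 0.242 × 0.159 = 0.038.

0.038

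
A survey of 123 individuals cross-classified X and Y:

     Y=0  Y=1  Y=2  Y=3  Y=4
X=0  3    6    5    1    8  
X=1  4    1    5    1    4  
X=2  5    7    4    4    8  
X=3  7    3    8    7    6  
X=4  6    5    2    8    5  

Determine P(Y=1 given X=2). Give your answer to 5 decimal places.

0.25000

Total with X=2: 5 + 7 + 4 + 4 + 8 = 28.
P(Y=1 | X=2) = 7/28 = 0.25000.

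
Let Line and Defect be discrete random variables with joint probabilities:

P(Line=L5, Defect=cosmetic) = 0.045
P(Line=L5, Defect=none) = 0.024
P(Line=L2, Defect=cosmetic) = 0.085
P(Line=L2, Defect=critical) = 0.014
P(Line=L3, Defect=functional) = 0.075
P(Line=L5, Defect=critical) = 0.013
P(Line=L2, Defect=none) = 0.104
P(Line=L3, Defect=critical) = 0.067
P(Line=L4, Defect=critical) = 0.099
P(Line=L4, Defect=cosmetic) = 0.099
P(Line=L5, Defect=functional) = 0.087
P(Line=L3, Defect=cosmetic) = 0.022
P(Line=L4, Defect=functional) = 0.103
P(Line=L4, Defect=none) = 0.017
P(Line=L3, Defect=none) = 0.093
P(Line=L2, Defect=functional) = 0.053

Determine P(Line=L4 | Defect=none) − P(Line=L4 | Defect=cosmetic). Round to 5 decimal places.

-0.32299

P(Defect=none) = 0.104 + 0.093 + 0.017 + 0.024 = 0.238; P(Line=L4 | Defect=none) = 0.017/0.238 = 0.071429.
P(Defect=cosmetic) = 0.085 + 0.022 + 0.099 + 0.045 = 0.251; P(Line=L4 | Defect=cosmetic) = 0.099/0.251 = 0.394422.
Difference = -0.32299.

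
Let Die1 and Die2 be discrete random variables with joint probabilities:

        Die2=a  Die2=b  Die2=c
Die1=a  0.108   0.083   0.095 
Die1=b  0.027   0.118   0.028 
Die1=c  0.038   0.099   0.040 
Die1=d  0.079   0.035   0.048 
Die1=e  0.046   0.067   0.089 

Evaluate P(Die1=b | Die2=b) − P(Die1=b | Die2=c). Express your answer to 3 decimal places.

P(Die2=b) = 0.083 + 0.118 + 0.099 + 0.035 + 0.067 = 0.402; P(Die1=b | Die2=b) = 0.118/0.402 = 0.2935.
P(Die2=c) = 0.095 + 0.028 + 0.040 + 0.048 + 0.089 = 0.300; P(Die1=b | Die2=c) = 0.028/0.300 = 0.0933.
Difference = 0.200.

0.200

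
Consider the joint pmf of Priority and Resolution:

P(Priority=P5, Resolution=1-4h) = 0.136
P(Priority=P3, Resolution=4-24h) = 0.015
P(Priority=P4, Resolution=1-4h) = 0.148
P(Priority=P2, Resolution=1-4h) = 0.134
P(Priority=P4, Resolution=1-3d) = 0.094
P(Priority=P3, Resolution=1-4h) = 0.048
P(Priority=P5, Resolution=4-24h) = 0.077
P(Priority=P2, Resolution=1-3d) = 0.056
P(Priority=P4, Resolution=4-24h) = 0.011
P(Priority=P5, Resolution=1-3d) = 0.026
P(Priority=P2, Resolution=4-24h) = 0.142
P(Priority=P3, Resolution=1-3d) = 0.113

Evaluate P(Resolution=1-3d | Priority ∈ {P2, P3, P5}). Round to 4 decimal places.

0.2610

P(Priority=P2) = 0.134 + 0.142 + 0.056 = 0.332.
P(Priority=P3) = 0.048 + 0.015 + 0.113 = 0.176.
P(Priority=P5) = 0.136 + 0.077 + 0.026 = 0.239.
P(Priority ∈ {P2, P3, P5}) = 0.332 + 0.176 + 0.239 = 0.747; P(Resolution=1-3d, Priority ∈ {P2, P3, P5}) = 0.056 + 0.113 + 0.026 = 0.195.
P(Resolution=1-3d | Priority ∈ {P2, P3, P5}) = 0.195/0.747 = 0.2610.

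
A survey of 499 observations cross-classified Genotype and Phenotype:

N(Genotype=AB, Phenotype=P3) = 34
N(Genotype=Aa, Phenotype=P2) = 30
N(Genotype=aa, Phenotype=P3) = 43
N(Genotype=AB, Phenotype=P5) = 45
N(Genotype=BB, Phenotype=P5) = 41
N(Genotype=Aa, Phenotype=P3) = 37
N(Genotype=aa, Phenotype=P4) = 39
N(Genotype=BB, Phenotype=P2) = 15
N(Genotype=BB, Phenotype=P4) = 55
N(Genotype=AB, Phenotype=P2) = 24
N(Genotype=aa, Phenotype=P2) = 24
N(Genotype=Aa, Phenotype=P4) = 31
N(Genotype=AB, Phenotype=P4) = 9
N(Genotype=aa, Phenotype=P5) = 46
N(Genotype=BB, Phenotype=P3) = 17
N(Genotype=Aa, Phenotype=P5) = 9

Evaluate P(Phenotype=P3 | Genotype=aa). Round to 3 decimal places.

Total with Genotype=aa: 24 + 43 + 39 + 46 = 152.
P(Phenotype=P3 | Genotype=aa) = 43/152 = 0.283.

0.283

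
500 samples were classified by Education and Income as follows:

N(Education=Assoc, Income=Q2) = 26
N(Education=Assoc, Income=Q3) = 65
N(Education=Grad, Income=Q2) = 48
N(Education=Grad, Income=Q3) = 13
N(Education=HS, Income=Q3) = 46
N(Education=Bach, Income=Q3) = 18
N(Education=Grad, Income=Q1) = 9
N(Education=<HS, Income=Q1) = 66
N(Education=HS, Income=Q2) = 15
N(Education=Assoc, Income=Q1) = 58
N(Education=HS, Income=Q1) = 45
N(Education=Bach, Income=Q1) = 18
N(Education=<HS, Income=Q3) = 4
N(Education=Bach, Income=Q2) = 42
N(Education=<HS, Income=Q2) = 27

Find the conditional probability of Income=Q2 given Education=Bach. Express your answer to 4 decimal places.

0.5385

Total with Education=Bach: 18 + 42 + 18 = 78.
P(Income=Q2 | Education=Bach) = 42/78 = 0.5385.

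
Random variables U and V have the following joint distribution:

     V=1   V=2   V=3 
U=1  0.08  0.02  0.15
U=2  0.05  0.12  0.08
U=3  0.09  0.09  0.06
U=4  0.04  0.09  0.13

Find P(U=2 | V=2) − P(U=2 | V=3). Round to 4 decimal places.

0.1845

P(V=2) = 0.02 + 0.12 + 0.09 + 0.09 = 0.32; P(U=2 | V=2) = 0.12/0.32 = 0.37500.
P(V=3) = 0.15 + 0.08 + 0.06 + 0.13 = 0.42; P(U=2 | V=3) = 0.08/0.42 = 0.19048.
Difference = 0.1845.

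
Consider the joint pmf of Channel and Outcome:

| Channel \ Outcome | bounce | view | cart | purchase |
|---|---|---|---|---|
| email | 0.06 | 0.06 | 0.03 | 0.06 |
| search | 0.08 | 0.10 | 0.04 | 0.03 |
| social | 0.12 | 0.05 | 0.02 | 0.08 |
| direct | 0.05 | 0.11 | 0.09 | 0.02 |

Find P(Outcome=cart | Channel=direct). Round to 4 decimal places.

P(Channel=direct) = 0.05 + 0.11 + 0.09 + 0.02 = 0.27.
P(Outcome=cart | Channel=direct) = 0.09/0.27 = 0.3333.

0.3333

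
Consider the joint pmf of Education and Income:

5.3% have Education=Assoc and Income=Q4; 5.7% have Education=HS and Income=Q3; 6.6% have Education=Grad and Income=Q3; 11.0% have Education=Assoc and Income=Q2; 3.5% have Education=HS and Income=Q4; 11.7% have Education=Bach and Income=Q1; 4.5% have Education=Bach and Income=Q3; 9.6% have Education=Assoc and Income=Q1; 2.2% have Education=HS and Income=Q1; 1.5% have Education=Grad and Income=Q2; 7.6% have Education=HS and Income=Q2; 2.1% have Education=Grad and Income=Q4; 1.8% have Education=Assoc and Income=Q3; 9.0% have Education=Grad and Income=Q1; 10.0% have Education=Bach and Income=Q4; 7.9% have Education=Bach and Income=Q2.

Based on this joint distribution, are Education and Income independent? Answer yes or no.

no

P(Education=HS) = 0.190 and P(Income=Q1) = 0.325, so their product is 0.06175, but P(Education=HS, Income=Q1) = 0.022. Since these differ, Education and Income are not independent.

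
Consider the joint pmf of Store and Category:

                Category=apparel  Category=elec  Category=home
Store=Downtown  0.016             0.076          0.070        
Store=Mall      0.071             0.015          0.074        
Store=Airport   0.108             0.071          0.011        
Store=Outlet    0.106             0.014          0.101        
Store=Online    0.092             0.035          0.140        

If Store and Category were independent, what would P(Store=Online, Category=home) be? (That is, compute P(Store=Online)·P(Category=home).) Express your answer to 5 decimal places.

0.10573

P(Store=Online) = 0.092 + 0.035 + 0.140 = 0.267.
P(Category=home) = 0.070 + 0.074 + 0.011 + 0.101 + 0.140 = 0.396.
Product: 0.267 × 0.396 = 0.10573.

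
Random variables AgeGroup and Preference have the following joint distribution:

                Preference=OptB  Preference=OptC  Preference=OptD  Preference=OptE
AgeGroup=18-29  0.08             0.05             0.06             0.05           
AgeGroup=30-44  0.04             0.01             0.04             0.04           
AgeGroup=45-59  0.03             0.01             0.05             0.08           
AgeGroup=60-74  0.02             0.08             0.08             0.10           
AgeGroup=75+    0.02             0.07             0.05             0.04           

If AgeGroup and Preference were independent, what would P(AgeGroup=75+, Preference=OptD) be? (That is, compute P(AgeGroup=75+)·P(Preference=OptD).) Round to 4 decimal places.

0.0504

P(AgeGroup=75+) = 0.02 + 0.07 + 0.05 + 0.04 = 0.18.
P(Preference=OptD) = 0.06 + 0.04 + 0.05 + 0.08 + 0.05 = 0.28.
Product: 0.18 × 0.28 = 0.0504.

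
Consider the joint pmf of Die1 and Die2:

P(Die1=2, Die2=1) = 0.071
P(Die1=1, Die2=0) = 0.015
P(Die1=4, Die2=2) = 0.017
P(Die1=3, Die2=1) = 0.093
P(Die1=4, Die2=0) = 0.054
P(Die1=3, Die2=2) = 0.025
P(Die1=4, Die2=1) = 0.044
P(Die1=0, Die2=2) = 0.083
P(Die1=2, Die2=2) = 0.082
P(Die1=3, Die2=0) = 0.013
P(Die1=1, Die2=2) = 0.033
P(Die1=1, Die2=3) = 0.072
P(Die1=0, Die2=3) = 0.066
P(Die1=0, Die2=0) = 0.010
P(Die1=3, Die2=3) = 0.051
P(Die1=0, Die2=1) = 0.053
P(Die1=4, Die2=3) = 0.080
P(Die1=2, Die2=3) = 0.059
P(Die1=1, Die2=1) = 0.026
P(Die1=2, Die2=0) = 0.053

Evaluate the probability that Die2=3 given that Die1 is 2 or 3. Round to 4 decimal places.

0.2461

P(Die1=2) = 0.053 + 0.071 + 0.082 + 0.059 = 0.265.
P(Die1=3) = 0.013 + 0.093 + 0.025 + 0.051 = 0.182.
P(Die1 ∈ {2, 3}) = 0.265 + 0.182 = 0.447; P(Die2=3, Die1 ∈ {2, 3}) = 0.059 + 0.051 = 0.110.
P(Die2=3 | Die1 ∈ {2, 3}) = 0.110/0.447 = 0.2461.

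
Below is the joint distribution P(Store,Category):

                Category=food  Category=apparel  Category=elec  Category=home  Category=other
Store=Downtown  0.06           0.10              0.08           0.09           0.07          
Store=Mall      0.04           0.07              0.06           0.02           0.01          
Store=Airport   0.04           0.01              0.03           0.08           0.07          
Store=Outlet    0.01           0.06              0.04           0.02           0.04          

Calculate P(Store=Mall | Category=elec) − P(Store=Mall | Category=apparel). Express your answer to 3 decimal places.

P(Category=elec) = 0.08 + 0.06 + 0.03 + 0.04 = 0.21; P(Store=Mall | Category=elec) = 0.06/0.21 = 0.2857.
P(Category=apparel) = 0.10 + 0.07 + 0.01 + 0.06 = 0.24; P(Store=Mall | Category=apparel) = 0.07/0.24 = 0.2917.
Difference = -0.006.

-0.006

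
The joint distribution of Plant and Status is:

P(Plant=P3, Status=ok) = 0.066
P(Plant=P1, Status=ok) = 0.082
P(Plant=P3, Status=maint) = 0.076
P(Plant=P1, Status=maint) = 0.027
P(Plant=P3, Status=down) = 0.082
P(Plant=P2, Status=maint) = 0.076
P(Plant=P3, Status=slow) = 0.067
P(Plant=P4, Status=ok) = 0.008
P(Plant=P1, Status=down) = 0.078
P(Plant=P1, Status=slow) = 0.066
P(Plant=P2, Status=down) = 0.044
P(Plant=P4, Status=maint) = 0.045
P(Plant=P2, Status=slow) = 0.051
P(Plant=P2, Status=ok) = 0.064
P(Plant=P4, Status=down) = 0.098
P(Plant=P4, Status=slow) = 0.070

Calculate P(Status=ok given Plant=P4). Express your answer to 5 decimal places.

P(Plant=P4) = 0.008 + 0.070 + 0.098 + 0.045 = 0.221.
P(Status=ok | Plant=P4) = 0.008/0.221 = 0.03620.

0.03620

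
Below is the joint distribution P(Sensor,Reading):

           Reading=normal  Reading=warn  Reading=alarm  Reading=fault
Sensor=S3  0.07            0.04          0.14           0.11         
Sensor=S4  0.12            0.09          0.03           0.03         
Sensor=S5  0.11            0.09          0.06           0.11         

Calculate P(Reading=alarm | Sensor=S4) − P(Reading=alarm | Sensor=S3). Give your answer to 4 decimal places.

-0.2778

P(Sensor=S4) = 0.12 + 0.09 + 0.03 + 0.03 = 0.27; P(Reading=alarm | Sensor=S4) = 0.03/0.27 = 0.11111.
P(Sensor=S3) = 0.07 + 0.04 + 0.14 + 0.11 = 0.36; P(Reading=alarm | Sensor=S3) = 0.14/0.36 = 0.38889.
Difference = -0.2778.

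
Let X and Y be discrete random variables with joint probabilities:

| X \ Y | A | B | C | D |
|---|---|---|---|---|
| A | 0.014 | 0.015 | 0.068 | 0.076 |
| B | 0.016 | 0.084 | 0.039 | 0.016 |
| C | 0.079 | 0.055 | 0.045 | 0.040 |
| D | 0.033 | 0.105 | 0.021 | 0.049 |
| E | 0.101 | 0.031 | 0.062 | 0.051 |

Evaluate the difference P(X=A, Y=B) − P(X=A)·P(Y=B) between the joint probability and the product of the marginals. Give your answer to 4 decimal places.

-0.0352

P(X=A) = 0.014 + 0.015 + 0.068 + 0.076 = 0.173.
P(Y=B) = 0.015 + 0.084 + 0.055 + 0.105 + 0.031 = 0.290.
P(X=A, Y=B) − P(X=A)P(Y=B) = 0.015 − 0.173×0.290 = -0.0352.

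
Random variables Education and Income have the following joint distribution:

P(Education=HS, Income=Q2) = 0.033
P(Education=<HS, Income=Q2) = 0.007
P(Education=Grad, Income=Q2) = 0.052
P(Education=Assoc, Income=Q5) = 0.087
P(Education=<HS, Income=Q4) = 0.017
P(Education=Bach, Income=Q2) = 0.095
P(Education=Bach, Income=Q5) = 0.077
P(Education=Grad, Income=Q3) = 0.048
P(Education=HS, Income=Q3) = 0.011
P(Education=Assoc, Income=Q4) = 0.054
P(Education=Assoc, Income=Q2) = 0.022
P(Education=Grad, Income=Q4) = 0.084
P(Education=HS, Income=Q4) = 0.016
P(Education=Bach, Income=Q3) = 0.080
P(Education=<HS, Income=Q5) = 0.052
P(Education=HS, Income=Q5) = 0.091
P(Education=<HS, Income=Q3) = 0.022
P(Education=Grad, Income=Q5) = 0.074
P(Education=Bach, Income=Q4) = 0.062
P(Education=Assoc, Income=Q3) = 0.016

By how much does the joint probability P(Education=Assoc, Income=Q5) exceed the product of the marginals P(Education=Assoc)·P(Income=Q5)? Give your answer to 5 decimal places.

P(Education=Assoc) = 0.022 + 0.016 + 0.054 + 0.087 = 0.179.
P(Income=Q5) = 0.052 + 0.091 + 0.087 + 0.077 + 0.074 = 0.381.
P(Education=Assoc, Income=Q5) − P(Education=Assoc)P(Income=Q5) = 0.087 − 0.179×0.381 = 0.01880.

0.01880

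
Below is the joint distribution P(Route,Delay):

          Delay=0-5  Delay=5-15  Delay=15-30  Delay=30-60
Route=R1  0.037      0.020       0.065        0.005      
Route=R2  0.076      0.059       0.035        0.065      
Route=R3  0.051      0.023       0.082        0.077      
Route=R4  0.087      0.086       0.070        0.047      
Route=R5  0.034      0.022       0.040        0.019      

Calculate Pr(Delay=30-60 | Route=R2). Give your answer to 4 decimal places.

0.2766

P(Route=R2) = 0.076 + 0.059 + 0.035 + 0.065 = 0.235.
P(Delay=30-60 | Route=R2) = 0.065/0.235 = 0.2766.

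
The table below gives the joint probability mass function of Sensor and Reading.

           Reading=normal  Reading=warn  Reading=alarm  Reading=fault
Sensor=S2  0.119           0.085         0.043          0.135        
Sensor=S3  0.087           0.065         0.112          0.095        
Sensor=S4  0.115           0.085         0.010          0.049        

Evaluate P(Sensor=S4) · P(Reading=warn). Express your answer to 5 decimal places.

P(Sensor=S4) = 0.115 + 0.085 + 0.010 + 0.049 = 0.259.
P(Reading=warn) = 0.085 + 0.065 + 0.085 = 0.235.
Product: 0.259 × 0.235 = 0.06087.

0.06087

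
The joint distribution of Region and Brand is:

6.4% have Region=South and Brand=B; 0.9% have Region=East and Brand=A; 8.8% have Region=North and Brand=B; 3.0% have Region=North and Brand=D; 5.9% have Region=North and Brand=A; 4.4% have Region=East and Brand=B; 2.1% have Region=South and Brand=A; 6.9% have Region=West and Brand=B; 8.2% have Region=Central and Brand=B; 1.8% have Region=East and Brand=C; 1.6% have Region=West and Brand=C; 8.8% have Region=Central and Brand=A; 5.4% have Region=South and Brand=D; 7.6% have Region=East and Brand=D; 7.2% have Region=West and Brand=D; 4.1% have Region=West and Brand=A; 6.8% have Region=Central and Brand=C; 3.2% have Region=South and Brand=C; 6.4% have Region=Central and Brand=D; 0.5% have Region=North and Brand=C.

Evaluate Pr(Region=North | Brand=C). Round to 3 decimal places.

P(Brand=C) = 0.005 + 0.032 + 0.018 + 0.016 + 0.068 = 0.139.
P(Region=North | Brand=C) = 0.005/0.139 = 0.036.

0.036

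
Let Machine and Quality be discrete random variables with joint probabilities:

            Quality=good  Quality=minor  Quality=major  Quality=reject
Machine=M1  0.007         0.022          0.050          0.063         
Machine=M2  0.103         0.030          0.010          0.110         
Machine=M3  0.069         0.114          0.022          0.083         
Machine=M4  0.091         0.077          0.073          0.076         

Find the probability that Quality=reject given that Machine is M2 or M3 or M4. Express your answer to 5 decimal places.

0.31352

P(Machine=M2) = 0.103 + 0.030 + 0.010 + 0.110 = 0.253.
P(Machine=M3) = 0.069 + 0.114 + 0.022 + 0.083 = 0.288.
P(Machine=M4) = 0.091 + 0.077 + 0.073 + 0.076 = 0.317.
P(Machine ∈ {M2, M3, M4}) = 0.253 + 0.288 + 0.317 = 0.858; P(Quality=reject, Machine ∈ {M2, M3, M4}) = 0.110 + 0.083 + 0.076 = 0.269.
P(Quality=reject | Machine ∈ {M2, M3, M4}) = 0.269/0.858 = 0.31352.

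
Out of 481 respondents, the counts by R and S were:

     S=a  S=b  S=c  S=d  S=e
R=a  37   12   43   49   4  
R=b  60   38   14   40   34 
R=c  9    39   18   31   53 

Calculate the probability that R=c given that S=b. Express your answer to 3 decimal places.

Total with S=b: 12 + 38 + 39 = 89.
P(R=c | S=b) = 39/89 = 0.438.

0.438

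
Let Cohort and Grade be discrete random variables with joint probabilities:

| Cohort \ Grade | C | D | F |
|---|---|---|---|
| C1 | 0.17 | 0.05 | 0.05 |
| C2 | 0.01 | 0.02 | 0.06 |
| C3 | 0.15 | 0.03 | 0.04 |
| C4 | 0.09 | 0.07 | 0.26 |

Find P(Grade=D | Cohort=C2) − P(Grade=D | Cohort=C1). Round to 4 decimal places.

P(Cohort=C2) = 0.01 + 0.02 + 0.06 = 0.09; P(Grade=D | Cohort=C2) = 0.02/0.09 = 0.22222.
P(Cohort=C1) = 0.17 + 0.05 + 0.05 = 0.27; P(Grade=D | Cohort=C1) = 0.05/0.27 = 0.18519.
Difference = 0.0370.

0.0370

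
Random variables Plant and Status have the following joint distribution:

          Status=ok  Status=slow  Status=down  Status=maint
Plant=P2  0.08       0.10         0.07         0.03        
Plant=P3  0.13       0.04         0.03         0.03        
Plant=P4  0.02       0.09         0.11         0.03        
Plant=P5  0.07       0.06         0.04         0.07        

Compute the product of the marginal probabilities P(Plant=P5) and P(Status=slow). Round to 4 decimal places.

P(Plant=P5) = 0.07 + 0.06 + 0.04 + 0.07 = 0.24.
P(Status=slow) = 0.10 + 0.04 + 0.09 + 0.06 = 0.29.
Product: 0.24 × 0.29 = 0.0696.

0.0696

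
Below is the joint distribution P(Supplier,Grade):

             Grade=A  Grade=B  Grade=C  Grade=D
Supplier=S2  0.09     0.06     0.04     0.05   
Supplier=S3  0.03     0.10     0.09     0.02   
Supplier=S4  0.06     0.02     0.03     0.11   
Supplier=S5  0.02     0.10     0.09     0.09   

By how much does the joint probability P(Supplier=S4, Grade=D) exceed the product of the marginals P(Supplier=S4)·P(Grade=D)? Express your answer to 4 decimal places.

0.0506

P(Supplier=S4) = 0.06 + 0.02 + 0.03 + 0.11 = 0.22.
P(Grade=D) = 0.05 + 0.02 + 0.11 + 0.09 = 0.27.
P(Supplier=S4, Grade=D) − P(Supplier=S4)P(Grade=D) = 0.11 − 0.22×0.27 = 0.0506.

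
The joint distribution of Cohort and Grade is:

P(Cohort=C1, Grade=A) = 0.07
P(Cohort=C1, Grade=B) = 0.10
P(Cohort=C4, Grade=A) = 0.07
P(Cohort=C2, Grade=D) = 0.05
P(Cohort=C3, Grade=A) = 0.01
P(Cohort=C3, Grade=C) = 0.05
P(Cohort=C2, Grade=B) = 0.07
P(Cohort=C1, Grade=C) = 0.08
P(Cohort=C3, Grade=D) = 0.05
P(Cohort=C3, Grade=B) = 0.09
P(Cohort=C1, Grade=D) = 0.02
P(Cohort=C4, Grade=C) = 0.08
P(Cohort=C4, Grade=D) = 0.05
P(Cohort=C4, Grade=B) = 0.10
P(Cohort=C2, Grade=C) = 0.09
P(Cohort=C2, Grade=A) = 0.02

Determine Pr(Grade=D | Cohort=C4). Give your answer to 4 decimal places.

0.1667

P(Cohort=C4) = 0.07 + 0.10 + 0.08 + 0.05 = 0.30.
P(Grade=D | Cohort=C4) = 0.05/0.30 = 0.1667.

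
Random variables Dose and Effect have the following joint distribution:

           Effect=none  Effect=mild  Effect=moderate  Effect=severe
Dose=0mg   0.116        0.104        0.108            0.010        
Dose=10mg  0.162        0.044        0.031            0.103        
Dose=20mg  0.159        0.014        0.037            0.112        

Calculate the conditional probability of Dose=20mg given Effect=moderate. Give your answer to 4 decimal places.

P(Effect=moderate) = 0.108 + 0.031 + 0.037 = 0.176.
P(Dose=20mg | Effect=moderate) = 0.037/0.176 = 0.2102.

0.2102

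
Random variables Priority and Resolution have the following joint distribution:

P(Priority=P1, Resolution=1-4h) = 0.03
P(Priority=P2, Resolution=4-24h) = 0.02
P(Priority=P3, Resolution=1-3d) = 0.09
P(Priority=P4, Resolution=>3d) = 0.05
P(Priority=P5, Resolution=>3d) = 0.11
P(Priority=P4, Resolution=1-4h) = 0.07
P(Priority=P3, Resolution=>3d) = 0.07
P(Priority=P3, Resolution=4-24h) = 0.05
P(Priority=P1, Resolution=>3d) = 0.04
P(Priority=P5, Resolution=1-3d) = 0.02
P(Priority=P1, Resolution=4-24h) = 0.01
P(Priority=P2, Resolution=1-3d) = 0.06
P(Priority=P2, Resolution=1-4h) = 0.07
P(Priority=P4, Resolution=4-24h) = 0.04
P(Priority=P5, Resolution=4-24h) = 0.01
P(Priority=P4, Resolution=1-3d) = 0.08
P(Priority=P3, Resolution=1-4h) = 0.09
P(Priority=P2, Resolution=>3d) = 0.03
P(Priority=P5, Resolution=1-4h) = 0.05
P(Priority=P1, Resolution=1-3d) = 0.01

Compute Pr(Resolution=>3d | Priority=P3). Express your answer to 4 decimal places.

P(Priority=P3) = 0.09 + 0.05 + 0.09 + 0.07 = 0.30.
P(Resolution=>3d | Priority=P3) = 0.07/0.30 = 0.2333.

0.2333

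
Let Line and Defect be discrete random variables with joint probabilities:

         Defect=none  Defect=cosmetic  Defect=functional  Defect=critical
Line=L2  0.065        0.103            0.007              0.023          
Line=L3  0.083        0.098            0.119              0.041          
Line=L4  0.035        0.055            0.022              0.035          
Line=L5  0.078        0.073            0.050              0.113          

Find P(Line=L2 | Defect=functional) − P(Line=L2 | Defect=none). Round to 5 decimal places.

-0.21369

P(Defect=functional) = 0.007 + 0.119 + 0.022 + 0.050 = 0.198; P(Line=L2 | Defect=functional) = 0.007/0.198 = 0.035354.
P(Defect=none) = 0.065 + 0.083 + 0.035 + 0.078 = 0.261; P(Line=L2 | Defect=none) = 0.065/0.261 = 0.249042.
Difference = -0.21369.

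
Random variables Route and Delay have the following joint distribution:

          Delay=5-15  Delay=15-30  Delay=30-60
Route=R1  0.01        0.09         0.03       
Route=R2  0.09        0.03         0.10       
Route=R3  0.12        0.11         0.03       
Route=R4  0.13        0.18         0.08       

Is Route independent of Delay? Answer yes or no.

no

P(Route=R2) = 0.22 and P(Delay=15-30) = 0.41, so their product is 0.0902, but P(Route=R2, Delay=15-30) = 0.03. Since these differ, Route and Delay are not independent.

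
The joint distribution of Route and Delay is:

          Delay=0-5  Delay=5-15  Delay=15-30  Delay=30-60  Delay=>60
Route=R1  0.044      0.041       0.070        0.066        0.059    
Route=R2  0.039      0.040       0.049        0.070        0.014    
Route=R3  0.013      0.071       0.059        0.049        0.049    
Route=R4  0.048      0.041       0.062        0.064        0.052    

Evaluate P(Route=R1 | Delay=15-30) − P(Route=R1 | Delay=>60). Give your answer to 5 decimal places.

P(Delay=15-30) = 0.070 + 0.049 + 0.059 + 0.062 = 0.240; P(Route=R1 | Delay=15-30) = 0.070/0.240 = 0.291667.
P(Delay=>60) = 0.059 + 0.014 + 0.049 + 0.052 = 0.174; P(Route=R1 | Delay=>60) = 0.059/0.174 = 0.339080.
Difference = -0.04741.

-0.04741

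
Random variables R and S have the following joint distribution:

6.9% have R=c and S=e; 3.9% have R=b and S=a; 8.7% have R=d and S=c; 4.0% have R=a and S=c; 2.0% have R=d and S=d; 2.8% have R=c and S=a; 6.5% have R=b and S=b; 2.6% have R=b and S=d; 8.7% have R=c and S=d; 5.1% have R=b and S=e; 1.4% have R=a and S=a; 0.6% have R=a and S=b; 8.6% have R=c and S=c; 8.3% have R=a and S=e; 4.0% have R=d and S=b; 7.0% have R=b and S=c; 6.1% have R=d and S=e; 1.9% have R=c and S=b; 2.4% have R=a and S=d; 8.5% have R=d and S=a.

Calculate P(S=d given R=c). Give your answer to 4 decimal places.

P(R=c) = 0.028 + 0.019 + 0.086 + 0.087 + 0.069 = 0.289.
P(S=d | R=c) = 0.087/0.289 = 0.3010.

0.3010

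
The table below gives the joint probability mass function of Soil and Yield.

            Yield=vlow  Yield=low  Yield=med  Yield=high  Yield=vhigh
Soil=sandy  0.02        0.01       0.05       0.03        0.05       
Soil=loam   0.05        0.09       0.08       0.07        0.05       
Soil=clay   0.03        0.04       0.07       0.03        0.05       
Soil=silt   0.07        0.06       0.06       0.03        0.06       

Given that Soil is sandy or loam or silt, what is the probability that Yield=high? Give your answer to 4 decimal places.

0.1667

P(Soil=sandy) = 0.02 + 0.01 + 0.05 + 0.03 + 0.05 = 0.16.
P(Soil=loam) = 0.05 + 0.09 + 0.08 + 0.07 + 0.05 = 0.34.
P(Soil=silt) = 0.07 + 0.06 + 0.06 + 0.03 + 0.06 = 0.28.
P(Soil ∈ {sandy, loam, silt}) = 0.16 + 0.34 + 0.28 = 0.78; P(Yield=high, Soil ∈ {sandy, loam, silt}) = 0.03 + 0.07 + 0.03 = 0.13.
P(Yield=high | Soil ∈ {sandy, loam, silt}) = 0.13/0.78 = 0.1667.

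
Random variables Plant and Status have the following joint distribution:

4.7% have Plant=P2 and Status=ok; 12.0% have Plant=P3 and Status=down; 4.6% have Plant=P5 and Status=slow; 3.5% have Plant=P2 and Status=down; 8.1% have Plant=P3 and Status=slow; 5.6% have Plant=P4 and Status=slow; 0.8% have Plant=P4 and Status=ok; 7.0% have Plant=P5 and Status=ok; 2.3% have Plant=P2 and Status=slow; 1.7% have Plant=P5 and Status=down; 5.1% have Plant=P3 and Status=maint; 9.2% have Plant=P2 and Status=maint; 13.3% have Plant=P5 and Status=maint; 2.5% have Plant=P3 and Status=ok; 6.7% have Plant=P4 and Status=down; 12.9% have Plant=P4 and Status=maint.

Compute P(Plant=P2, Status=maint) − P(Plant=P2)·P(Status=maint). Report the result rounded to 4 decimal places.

0.0122

P(Plant=P2) = 0.047 + 0.023 + 0.035 + 0.092 = 0.197.
P(Status=maint) = 0.092 + 0.051 + 0.129 + 0.133 = 0.405.
P(Plant=P2, Status=maint) − P(Plant=P2)P(Status=maint) = 0.092 − 0.197×0.405 = 0.0122.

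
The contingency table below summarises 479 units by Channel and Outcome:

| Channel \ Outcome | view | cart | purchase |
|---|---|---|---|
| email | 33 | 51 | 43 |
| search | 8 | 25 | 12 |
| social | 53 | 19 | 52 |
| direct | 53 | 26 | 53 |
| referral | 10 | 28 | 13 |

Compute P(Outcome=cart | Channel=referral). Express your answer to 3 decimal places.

0.549

Total with Channel=referral: 10 + 28 + 13 = 51.
P(Outcome=cart | Channel=referral) = 28/51 = 0.549.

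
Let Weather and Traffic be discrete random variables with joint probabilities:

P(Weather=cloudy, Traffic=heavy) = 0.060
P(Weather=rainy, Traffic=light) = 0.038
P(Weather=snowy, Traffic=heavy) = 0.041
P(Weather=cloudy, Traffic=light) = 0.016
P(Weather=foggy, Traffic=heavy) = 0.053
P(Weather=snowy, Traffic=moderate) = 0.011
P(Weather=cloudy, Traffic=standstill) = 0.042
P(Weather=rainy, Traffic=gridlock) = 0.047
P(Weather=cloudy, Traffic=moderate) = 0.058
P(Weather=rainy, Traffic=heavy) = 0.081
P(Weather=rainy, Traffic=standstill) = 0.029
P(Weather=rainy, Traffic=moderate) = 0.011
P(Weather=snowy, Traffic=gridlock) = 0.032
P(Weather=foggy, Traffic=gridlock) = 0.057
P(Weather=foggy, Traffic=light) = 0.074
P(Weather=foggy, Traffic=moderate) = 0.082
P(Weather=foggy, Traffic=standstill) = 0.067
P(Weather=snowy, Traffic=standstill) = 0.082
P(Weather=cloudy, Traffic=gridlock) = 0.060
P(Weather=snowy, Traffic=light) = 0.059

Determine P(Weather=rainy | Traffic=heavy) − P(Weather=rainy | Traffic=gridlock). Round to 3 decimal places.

P(Traffic=heavy) = 0.060 + 0.081 + 0.041 + 0.053 = 0.235; P(Weather=rainy | Traffic=heavy) = 0.081/0.235 = 0.3447.
P(Traffic=gridlock) = 0.060 + 0.047 + 0.032 + 0.057 = 0.196; P(Weather=rainy | Traffic=gridlock) = 0.047/0.196 = 0.2398.
Difference = 0.105.

0.105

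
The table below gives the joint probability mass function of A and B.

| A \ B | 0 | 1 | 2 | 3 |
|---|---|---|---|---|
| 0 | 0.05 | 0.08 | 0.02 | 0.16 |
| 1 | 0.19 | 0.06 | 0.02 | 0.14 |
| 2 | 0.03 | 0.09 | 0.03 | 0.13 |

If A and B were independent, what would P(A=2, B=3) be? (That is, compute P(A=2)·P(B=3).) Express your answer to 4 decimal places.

0.1204

P(A=2) = 0.03 + 0.09 + 0.03 + 0.13 = 0.28.
P(B=3) = 0.16 + 0.14 + 0.13 = 0.43.
Product: 0.28 × 0.43 = 0.1204.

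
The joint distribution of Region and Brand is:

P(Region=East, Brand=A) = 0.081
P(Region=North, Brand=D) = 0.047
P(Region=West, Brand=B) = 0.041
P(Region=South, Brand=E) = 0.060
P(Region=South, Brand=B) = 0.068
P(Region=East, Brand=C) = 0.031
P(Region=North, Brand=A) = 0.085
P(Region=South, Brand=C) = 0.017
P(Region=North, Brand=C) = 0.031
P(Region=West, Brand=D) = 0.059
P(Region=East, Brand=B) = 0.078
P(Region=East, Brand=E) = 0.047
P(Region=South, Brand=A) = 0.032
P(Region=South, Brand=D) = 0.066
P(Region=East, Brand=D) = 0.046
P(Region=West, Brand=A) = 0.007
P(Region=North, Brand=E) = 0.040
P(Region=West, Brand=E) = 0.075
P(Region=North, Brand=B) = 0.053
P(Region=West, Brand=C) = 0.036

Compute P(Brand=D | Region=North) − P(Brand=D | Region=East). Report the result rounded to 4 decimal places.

P(Region=North) = 0.085 + 0.053 + 0.031 + 0.047 + 0.040 = 0.256; P(Brand=D | Region=North) = 0.047/0.256 = 0.18359.
P(Region=East) = 0.081 + 0.078 + 0.031 + 0.046 + 0.047 = 0.283; P(Brand=D | Region=East) = 0.046/0.283 = 0.16254.
Difference = 0.0210.

0.0210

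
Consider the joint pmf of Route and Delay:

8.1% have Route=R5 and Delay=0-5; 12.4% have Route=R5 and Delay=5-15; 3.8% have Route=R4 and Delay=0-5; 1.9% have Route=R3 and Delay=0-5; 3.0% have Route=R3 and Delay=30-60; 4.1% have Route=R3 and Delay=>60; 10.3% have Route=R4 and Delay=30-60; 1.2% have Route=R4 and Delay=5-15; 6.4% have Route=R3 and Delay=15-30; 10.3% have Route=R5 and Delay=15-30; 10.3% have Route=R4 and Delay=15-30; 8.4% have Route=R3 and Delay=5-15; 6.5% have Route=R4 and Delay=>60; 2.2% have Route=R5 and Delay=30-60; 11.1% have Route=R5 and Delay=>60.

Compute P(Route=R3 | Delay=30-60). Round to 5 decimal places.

0.19355

P(Delay=30-60) = 0.030 + 0.103 + 0.022 = 0.155.
P(Route=R3 | Delay=30-60) = 0.030/0.155 = 0.19355.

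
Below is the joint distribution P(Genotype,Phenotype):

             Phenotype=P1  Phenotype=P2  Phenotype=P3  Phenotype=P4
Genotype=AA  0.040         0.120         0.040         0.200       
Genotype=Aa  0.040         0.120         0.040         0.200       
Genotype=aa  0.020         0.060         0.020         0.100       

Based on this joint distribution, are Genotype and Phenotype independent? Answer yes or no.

yes

Every cell satisfies P(Genotype,Phenotype) = P(Genotype)·P(Phenotype). For instance P(Genotype=AA) = 0.400, P(Phenotype=P2) = 0.300, and 0.400×0.300 = 0.120 matches the joint entry. So Genotype and Phenotype are independent.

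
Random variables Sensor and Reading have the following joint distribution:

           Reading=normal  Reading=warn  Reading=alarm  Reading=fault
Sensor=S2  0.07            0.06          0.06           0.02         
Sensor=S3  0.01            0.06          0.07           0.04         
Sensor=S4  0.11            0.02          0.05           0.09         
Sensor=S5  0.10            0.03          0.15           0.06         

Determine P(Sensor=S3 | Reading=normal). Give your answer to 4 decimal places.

0.0345

P(Reading=normal) = 0.07 + 0.01 + 0.11 + 0.10 = 0.29.
P(Sensor=S3 | Reading=normal) = 0.01/0.29 = 0.0345.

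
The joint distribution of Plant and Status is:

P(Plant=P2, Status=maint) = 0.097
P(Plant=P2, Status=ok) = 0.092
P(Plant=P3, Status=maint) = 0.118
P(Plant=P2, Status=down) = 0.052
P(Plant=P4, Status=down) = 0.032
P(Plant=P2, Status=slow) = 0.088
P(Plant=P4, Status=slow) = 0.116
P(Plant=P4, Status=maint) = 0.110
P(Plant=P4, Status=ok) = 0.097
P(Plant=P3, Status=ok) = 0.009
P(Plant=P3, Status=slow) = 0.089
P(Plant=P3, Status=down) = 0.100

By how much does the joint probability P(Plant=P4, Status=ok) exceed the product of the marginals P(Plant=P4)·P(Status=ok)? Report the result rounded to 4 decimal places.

P(Plant=P4) = 0.097 + 0.116 + 0.032 + 0.110 = 0.355.
P(Status=ok) = 0.092 + 0.009 + 0.097 = 0.198.
P(Plant=P4, Status=ok) − P(Plant=P4)P(Status=ok) = 0.097 − 0.355×0.198 = 0.0267.

0.0267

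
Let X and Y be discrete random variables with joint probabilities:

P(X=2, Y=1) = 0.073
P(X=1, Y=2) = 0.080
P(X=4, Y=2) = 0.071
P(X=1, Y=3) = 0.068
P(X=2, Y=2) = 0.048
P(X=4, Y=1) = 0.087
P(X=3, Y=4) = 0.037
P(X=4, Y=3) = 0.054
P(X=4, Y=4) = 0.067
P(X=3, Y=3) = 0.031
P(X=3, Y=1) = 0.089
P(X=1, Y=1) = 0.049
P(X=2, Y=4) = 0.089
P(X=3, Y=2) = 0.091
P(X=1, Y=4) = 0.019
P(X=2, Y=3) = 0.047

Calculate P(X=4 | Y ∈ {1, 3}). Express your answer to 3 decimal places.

P(Y=1) = 0.049 + 0.073 + 0.089 + 0.087 = 0.298.
P(Y=3) = 0.068 + 0.047 + 0.031 + 0.054 = 0.200.
P(Y ∈ {1, 3}) = 0.298 + 0.200 = 0.498; P(X=4, Y ∈ {1, 3}) = 0.087 + 0.054 = 0.141.
P(X=4 | Y ∈ {1, 3}) = 0.141/0.498 = 0.283.

0.283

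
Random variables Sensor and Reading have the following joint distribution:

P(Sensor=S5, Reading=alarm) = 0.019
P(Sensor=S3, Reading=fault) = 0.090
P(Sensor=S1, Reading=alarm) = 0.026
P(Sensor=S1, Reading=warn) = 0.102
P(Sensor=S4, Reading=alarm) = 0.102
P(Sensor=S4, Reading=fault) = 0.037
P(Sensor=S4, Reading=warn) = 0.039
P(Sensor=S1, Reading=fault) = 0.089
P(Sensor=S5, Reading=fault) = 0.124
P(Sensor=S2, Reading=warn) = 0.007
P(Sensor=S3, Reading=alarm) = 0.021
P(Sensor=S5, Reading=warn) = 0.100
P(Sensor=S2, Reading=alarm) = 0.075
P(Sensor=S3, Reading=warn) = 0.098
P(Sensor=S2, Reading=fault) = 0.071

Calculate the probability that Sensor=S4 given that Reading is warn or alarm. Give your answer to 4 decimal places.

0.2394

P(Reading=warn) = 0.102 + 0.007 + 0.098 + 0.039 + 0.100 = 0.346.
P(Reading=alarm) = 0.026 + 0.075 + 0.021 + 0.102 + 0.019 = 0.243.
P(Reading ∈ {warn, alarm}) = 0.346 + 0.243 = 0.589; P(Sensor=S4, Reading ∈ {warn, alarm}) = 0.039 + 0.102 = 0.141.
P(Sensor=S4 | Reading ∈ {warn, alarm}) = 0.141/0.589 = 0.2394.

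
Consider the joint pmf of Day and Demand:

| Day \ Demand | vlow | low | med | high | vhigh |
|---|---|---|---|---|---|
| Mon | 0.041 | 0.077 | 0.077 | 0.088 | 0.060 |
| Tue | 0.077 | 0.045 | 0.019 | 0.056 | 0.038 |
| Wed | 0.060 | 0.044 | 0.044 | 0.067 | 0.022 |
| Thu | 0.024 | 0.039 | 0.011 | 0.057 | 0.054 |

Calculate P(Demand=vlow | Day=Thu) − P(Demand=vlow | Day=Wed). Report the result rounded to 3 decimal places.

-0.123

P(Day=Thu) = 0.024 + 0.039 + 0.011 + 0.057 + 0.054 = 0.185; P(Demand=vlow | Day=Thu) = 0.024/0.185 = 0.1297.
P(Day=Wed) = 0.060 + 0.044 + 0.044 + 0.067 + 0.022 = 0.237; P(Demand=vlow | Day=Wed) = 0.060/0.237 = 0.2532.
Difference = -0.123.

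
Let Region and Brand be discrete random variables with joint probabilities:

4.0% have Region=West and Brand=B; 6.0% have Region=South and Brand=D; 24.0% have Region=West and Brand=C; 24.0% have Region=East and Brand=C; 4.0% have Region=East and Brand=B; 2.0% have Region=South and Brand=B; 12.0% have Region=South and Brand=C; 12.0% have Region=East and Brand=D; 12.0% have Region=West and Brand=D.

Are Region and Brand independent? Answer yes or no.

Every cell satisfies P(Region,Brand) = P(Region)·P(Brand). For instance P(Region=East) = 0.400, P(Brand=C) = 0.600, and 0.400×0.600 = 0.240 matches the joint entry. So Region and Brand are independent.

yes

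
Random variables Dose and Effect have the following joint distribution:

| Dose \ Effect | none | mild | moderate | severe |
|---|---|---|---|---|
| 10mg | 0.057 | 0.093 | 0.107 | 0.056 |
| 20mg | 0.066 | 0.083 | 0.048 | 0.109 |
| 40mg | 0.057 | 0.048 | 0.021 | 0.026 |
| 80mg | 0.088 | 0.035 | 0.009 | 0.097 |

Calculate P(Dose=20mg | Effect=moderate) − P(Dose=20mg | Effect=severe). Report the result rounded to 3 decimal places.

P(Effect=moderate) = 0.107 + 0.048 + 0.021 + 0.009 = 0.185; P(Dose=20mg | Effect=moderate) = 0.048/0.185 = 0.2595.
P(Effect=severe) = 0.056 + 0.109 + 0.026 + 0.097 = 0.288; P(Dose=20mg | Effect=severe) = 0.109/0.288 = 0.3785.
Difference = -0.119.

-0.119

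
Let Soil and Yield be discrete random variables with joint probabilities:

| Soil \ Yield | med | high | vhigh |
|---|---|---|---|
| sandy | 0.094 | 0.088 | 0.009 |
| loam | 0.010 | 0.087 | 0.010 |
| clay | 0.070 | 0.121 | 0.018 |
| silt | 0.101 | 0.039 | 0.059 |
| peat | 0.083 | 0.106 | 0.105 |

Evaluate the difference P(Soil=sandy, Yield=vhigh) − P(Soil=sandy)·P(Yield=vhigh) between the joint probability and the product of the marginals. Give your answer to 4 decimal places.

-0.0294

P(Soil=sandy) = 0.094 + 0.088 + 0.009 = 0.191.
P(Yield=vhigh) = 0.009 + 0.010 + 0.018 + 0.059 + 0.105 = 0.201.
P(Soil=sandy, Yield=vhigh) − P(Soil=sandy)P(Yield=vhigh) = 0.009 − 0.191×0.201 = -0.0294.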